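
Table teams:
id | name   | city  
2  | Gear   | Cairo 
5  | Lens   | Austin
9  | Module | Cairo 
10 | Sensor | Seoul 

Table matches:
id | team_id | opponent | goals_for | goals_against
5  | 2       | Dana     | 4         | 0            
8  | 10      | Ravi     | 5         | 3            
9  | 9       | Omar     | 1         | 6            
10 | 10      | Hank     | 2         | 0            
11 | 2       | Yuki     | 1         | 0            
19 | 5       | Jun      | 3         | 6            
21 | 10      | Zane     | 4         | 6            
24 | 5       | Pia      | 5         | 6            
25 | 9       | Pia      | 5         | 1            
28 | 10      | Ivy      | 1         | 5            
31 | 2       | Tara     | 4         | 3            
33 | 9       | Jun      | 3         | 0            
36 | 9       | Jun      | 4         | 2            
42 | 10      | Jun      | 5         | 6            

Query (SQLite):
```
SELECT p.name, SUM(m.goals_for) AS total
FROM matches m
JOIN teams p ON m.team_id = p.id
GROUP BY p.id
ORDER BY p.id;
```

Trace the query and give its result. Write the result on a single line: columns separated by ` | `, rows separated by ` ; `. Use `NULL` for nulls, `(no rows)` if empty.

Join each matches row to its teams via team_id.
Group joined rows by teams.id; compute SUM(m.goals_for) per group.
  2: ids {5, 11, 31} → SUM(m.goals_for)=9
  5: ids {19, 24} → SUM(m.goals_for)=8
  9: ids {9, 25, 33, 36} → SUM(m.goals_for)=13
  10: ids {8, 10, 21, 28, 42} → SUM(m.goals_for)=17

Gear | 9 ; Lens | 8 ; Module | 13 ; Sensor | 17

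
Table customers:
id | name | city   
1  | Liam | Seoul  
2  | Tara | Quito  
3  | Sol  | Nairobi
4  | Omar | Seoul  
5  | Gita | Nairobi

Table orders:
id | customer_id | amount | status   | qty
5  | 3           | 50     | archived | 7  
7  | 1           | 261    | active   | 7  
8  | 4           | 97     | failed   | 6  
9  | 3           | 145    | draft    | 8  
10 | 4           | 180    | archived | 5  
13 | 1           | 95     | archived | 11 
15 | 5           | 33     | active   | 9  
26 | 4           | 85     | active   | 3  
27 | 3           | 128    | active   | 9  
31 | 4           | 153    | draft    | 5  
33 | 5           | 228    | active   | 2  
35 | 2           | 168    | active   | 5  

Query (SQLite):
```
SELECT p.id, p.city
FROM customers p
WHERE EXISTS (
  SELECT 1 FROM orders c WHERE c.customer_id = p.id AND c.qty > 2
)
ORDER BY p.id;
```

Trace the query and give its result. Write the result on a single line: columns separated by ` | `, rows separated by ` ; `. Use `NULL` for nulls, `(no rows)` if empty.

For each customers row, check whether any orders with matching customer_id has qty > 2.
Keep rows where that is true.

1 | Seoul ; 2 | Quito ; 3 | Nairobi ; 4 | Seoul ; 5 | Nairobi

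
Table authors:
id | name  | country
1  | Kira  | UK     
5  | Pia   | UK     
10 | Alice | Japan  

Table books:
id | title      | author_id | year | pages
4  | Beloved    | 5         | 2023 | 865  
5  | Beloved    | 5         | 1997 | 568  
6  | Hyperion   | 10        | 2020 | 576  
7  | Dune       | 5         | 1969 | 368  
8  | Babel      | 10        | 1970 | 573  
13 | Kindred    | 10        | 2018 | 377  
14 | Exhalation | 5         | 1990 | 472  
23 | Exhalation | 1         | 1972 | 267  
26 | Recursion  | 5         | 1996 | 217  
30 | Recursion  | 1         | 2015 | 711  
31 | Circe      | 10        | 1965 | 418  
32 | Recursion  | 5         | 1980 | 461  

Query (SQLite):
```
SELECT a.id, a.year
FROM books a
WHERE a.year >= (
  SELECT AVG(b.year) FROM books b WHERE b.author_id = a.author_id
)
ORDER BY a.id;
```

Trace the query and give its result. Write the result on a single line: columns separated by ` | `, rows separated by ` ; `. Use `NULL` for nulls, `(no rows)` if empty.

4 | 2023 ; 5 | 1997 ; 6 | 2020 ; 13 | 2018 ; 26 | 1996 ; 30 | 2015

For each books row a, compute AVG(year) over rows sharing a.author_id.
Keep row a if a.year >= that per-group AVG.
  author_id=1: AVG(year) = 1993.5
  author_id=5: AVG(year) = 1992.5
  author_id=10: AVG(year) = 1993.25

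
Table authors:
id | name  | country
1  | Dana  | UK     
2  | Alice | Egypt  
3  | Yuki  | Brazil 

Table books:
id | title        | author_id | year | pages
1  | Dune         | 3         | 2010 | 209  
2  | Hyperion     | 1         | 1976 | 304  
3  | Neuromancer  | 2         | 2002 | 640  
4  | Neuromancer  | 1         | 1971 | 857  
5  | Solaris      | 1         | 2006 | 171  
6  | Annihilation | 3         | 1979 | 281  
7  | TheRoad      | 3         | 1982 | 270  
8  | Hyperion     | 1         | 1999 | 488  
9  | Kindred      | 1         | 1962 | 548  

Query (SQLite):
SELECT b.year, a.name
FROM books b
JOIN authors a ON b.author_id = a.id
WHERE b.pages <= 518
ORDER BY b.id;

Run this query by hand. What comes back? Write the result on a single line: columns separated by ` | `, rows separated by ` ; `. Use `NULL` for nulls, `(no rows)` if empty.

2010 | Yuki ; 1976 | Dana ; 2006 | Dana ; 1979 | Yuki ; 1982 | Yuki ; 1999 | Dana

Each books row matches the authors row where author_id = authors.id.
Then keep rows with b.pages <= 518.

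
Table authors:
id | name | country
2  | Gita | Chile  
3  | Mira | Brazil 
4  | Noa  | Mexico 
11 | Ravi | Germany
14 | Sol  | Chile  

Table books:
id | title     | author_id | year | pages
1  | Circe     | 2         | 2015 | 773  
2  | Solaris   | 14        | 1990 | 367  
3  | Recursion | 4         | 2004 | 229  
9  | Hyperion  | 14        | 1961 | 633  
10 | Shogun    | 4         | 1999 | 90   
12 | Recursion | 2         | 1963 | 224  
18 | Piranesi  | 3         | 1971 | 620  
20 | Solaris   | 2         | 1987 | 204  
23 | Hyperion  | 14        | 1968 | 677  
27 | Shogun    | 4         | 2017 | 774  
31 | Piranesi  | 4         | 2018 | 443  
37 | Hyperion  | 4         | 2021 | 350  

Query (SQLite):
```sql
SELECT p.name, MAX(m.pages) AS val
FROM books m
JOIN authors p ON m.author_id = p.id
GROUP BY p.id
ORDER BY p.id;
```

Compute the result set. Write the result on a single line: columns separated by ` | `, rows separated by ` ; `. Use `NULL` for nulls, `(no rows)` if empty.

Join each books row to its authors via author_id.
Group joined rows by authors.id; compute MAX(m.pages) per group.
  2: ids {1, 12, 20} → MAX(m.pages)=773
  3: ids {18} → MAX(m.pages)=620
  4: ids {3, 10, 27, 31, 37} → MAX(m.pages)=774
  14: ids {2, 9, 23} → MAX(m.pages)=677

Gita | 773 ; Mira | 620 ; Noa | 774 ; Sol | 677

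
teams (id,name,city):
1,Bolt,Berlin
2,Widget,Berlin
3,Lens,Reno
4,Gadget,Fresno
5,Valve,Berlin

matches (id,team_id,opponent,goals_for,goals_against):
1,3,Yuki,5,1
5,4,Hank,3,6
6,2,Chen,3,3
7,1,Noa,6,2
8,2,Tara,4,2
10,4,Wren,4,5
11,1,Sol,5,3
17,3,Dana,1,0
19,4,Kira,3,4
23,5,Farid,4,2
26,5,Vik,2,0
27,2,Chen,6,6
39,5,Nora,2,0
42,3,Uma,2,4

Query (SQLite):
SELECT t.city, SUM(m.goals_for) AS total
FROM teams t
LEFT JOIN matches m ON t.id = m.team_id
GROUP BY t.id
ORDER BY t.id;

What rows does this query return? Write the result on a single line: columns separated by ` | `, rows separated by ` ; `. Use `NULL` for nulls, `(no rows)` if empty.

LEFT JOIN keeps every teams row; unmatched ones get NULL for matches columns.
Group by teams.id and compute SUM(m.goals_for). SUM over an all-NULL group is NULL.
  1: ids {7, 11} → SUM(m.goals_for)=11
  2: ids {6, 8, 27} → SUM(m.goals_for)=13
  3: ids {1, 17, 42} → SUM(m.goals_for)=8
  4: ids {5, 10, 19} → SUM(m.goals_for)=10
  5: ids {23, 26, 39} → SUM(m.goals_for)=8

Berlin | 11 ; Berlin | 13 ; Reno | 8 ; Fresno | 10 ; Berlin | 8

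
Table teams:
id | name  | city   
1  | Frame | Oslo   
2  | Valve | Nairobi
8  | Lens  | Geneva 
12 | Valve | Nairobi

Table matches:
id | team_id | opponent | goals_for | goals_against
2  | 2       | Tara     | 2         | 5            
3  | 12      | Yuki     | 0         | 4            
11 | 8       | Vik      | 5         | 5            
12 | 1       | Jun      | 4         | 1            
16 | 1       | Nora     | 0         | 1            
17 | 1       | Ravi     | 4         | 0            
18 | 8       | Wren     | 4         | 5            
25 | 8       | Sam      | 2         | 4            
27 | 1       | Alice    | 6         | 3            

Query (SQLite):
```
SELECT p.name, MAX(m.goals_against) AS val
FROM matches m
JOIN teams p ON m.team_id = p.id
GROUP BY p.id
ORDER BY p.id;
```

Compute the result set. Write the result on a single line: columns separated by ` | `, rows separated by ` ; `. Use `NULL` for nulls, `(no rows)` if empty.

Frame | 3 ; Valve | 5 ; Lens | 5 ; Valve | 4

Join each matches row to its teams via team_id.
Group joined rows by teams.id; compute MAX(m.goals_against) per group.
  1: ids {12, 16, 17, 27} → MAX(m.goals_against)=3
  2: ids {2} → MAX(m.goals_against)=5
  8: ids {11, 18, 25} → MAX(m.goals_against)=5
  12: ids {3} → MAX(m.goals_against)=4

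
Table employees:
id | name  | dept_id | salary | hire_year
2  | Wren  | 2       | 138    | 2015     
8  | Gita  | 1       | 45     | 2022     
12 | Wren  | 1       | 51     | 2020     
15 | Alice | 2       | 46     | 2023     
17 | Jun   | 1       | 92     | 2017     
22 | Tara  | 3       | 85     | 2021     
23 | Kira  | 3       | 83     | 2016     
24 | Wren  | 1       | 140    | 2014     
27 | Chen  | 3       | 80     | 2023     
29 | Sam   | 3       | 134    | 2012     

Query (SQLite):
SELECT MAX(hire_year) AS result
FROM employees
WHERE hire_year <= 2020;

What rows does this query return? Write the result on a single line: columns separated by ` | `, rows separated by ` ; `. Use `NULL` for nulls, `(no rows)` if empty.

Rows where hire_year <= 2020 → hire_year values: [2015, 2020, 2017, 2016, 2014, 2012].
MAX of non-NULL values = 2020.

2020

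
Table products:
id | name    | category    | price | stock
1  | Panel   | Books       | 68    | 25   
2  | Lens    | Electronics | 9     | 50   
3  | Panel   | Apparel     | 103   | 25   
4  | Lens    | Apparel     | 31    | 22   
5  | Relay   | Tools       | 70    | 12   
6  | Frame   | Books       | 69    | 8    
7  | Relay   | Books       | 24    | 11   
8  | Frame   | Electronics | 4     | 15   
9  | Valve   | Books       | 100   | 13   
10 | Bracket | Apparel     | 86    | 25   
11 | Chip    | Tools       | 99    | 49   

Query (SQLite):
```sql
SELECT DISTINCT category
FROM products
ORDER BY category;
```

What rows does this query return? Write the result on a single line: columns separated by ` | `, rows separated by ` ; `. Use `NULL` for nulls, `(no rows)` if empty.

Apparel ; Books ; Electronics ; Tools

Collect distinct category values from products.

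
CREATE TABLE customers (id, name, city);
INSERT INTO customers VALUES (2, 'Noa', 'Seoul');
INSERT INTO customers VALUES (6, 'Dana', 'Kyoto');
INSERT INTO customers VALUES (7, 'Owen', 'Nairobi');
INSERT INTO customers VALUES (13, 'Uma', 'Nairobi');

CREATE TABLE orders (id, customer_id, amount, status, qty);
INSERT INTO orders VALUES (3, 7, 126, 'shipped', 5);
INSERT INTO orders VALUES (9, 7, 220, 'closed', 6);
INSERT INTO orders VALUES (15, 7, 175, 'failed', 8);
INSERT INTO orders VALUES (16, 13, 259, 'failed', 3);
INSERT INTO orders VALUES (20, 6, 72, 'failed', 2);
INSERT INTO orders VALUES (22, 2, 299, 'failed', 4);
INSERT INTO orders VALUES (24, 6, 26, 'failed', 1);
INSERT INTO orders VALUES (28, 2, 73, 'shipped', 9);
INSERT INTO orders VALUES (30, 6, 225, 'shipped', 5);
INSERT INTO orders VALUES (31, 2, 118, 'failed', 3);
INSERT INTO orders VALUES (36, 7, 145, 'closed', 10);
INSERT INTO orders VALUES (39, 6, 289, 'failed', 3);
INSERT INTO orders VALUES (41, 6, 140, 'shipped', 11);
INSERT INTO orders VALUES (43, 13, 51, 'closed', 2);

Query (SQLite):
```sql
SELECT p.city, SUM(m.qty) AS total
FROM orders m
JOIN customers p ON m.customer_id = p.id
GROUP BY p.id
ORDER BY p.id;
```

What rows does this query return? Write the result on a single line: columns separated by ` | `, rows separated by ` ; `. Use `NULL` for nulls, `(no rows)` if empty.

Seoul | 16 ; Kyoto | 22 ; Nairobi | 29 ; Nairobi | 5

Join each orders row to its customers via customer_id.
Group joined rows by customers.id; compute SUM(m.qty) per group.
  2: ids {22, 28, 31} → SUM(m.qty)=16
  6: ids {20, 24, 30, 39, 41} → SUM(m.qty)=22
  7: ids {3, 9, 15, 36} → SUM(m.qty)=29
  13: ids {16, 43} → SUM(m.qty)=5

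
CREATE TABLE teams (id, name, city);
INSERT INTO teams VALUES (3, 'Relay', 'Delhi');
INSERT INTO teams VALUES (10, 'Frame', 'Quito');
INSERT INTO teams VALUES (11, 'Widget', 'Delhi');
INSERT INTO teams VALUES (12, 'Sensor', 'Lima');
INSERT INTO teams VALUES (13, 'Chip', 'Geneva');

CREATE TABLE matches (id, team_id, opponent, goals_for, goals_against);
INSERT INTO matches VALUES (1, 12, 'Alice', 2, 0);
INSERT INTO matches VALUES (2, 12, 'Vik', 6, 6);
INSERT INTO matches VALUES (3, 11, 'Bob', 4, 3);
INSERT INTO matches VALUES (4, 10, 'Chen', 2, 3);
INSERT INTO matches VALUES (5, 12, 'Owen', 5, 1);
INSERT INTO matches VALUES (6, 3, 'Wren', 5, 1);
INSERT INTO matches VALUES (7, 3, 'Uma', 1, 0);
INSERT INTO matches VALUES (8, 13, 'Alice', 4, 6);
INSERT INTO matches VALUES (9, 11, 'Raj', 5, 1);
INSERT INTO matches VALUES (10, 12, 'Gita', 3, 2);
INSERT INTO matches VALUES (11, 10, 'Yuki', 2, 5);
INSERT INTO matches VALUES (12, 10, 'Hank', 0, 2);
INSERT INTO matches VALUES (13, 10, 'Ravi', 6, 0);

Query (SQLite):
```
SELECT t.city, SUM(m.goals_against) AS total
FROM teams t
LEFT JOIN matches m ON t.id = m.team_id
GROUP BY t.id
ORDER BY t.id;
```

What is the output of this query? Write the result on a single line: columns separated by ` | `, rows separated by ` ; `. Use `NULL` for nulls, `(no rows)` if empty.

Delhi | 1 ; Quito | 10 ; Delhi | 4 ; Lima | 9 ; Geneva | 6

LEFT JOIN keeps every teams row; unmatched ones get NULL for matches columns.
Group by teams.id and compute SUM(m.goals_against). SUM over an all-NULL group is NULL.
  3: ids {6, 7} → SUM(m.goals_against)=1
  10: ids {4, 11, 12, 13} → SUM(m.goals_against)=10
  11: ids {3, 9} → SUM(m.goals_against)=4
  12: ids {1, 2, 5, 10} → SUM(m.goals_against)=9
  13: ids {8} → SUM(m.goals_against)=6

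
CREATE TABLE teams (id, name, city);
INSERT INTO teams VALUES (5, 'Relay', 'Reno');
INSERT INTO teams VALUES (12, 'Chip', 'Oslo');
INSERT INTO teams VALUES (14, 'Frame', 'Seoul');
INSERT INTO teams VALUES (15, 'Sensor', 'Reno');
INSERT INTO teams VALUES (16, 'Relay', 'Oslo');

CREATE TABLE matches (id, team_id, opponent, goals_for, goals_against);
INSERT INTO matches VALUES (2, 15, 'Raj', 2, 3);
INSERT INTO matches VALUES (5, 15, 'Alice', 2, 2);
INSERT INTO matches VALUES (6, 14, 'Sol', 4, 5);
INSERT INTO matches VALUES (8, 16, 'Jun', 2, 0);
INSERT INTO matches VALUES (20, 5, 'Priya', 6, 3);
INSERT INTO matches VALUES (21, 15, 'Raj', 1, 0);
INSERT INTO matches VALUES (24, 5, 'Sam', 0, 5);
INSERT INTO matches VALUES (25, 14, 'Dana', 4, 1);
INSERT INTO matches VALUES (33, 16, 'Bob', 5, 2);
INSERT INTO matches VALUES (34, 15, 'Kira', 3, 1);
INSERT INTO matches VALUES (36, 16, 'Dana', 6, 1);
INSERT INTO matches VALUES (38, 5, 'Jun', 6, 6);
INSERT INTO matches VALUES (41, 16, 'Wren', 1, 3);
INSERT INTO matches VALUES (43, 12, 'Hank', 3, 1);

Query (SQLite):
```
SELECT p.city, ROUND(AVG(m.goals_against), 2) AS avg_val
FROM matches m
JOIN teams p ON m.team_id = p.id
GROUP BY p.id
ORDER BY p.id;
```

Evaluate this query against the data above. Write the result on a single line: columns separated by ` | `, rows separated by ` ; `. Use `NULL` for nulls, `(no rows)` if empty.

Join each matches row to its teams via team_id.
Group joined rows by teams.id; compute ROUND(AVG(m.goals_against), 2) per group.
  5: ids {20, 24, 38} → ROUND(AVG(m.goals_against), 2)=4.67
  12: ids {43} → ROUND(AVG(m.goals_against), 2)=1
  14: ids {6, 25} → ROUND(AVG(m.goals_against), 2)=3
  15: ids {2, 5, 21, 34} → ROUND(AVG(m.goals_against), 2)=1.5
  16: ids {8, 33, 36, 41} → ROUND(AVG(m.goals_against), 2)=1.5

Reno | 4.67 ; Oslo | 1 ; Seoul | 3 ; Reno | 1.5 ; Oslo | 1.5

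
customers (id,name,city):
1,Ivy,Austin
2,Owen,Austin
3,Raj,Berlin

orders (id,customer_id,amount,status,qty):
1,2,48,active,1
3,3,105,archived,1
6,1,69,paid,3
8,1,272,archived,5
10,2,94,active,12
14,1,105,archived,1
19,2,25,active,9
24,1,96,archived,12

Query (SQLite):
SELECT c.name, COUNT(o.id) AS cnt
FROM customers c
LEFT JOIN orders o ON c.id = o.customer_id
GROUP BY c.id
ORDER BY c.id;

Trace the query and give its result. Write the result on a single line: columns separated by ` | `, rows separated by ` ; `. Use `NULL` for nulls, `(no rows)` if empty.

Ivy | 4 ; Owen | 3 ; Raj | 1

LEFT JOIN keeps every customers row; unmatched ones get NULL for orders columns.
Group by customers.id and compute COUNT(o.id). COUNT(col) of an all-NULL group is 0.
  1: ids {6, 8, 14, 24} → COUNT(o.id)=4
  2: ids {1, 10, 19} → COUNT(o.id)=3
  3: ids {3} → COUNT(o.id)=1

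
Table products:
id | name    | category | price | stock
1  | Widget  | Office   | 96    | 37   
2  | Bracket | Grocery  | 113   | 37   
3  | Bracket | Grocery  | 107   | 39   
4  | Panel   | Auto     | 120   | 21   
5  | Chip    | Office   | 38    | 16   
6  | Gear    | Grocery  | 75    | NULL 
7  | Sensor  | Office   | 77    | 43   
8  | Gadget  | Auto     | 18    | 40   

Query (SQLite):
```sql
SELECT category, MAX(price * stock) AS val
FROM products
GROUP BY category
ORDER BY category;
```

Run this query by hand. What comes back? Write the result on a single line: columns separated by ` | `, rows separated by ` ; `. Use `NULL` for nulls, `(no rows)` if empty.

For each row compute price * stock.
Group by category; take MAX of the expression per group.
  Auto: ids {4, 8} → MAX(price * stock)=2520
  Grocery: ids {2, 3, 6} → MAX(price * stock)=4181
  Office: ids {1, 5, 7} → MAX(price * stock)=3552

Auto | 2520 ; Grocery | 4181 ; Office | 3552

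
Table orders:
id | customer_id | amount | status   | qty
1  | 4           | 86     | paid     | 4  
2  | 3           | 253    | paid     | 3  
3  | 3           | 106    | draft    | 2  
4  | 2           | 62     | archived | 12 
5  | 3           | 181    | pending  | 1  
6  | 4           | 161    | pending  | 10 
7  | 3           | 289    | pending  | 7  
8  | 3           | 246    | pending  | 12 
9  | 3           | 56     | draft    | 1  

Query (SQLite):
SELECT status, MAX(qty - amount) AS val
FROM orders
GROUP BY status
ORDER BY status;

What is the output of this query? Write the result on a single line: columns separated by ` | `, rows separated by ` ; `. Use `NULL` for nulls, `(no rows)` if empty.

archived | -50 ; draft | -55 ; paid | -82 ; pending | -151

For each row compute qty - amount.
Group by status; take MAX of the expression per group.
  archived: ids {4} → MAX(qty - amount)=-50
  draft: ids {3, 9} → MAX(qty - amount)=-55
  paid: ids {1, 2} → MAX(qty - amount)=-82
  pending: ids {5, 6, 7, 8} → MAX(qty - amount)=-151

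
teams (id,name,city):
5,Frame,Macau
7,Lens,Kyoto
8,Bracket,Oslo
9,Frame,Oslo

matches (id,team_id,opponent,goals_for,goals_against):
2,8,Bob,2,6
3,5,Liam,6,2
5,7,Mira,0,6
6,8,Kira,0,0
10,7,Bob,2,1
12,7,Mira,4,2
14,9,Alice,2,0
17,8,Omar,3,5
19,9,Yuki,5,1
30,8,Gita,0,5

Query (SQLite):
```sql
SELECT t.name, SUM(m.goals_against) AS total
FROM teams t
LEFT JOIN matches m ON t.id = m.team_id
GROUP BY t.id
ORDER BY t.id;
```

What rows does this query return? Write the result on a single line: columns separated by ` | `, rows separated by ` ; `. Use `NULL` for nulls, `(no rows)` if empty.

Frame | 2 ; Lens | 9 ; Bracket | 16 ; Frame | 1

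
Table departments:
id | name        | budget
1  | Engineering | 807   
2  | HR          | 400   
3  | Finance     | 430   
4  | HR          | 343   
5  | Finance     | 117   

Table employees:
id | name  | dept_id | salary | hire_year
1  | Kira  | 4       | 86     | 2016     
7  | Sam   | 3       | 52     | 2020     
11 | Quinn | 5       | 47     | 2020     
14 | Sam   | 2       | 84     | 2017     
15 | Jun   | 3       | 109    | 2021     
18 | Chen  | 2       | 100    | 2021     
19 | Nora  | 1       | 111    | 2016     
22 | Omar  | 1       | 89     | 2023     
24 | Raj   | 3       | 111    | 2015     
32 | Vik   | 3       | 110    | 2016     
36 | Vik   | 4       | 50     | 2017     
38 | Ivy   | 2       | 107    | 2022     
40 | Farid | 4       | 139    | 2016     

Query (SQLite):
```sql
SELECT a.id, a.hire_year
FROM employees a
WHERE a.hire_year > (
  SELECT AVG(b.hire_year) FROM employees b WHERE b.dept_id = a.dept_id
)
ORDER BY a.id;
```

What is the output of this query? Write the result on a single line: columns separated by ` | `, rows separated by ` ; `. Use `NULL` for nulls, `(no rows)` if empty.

7 | 2020 ; 15 | 2021 ; 18 | 2021 ; 22 | 2023 ; 36 | 2017 ; 38 | 2022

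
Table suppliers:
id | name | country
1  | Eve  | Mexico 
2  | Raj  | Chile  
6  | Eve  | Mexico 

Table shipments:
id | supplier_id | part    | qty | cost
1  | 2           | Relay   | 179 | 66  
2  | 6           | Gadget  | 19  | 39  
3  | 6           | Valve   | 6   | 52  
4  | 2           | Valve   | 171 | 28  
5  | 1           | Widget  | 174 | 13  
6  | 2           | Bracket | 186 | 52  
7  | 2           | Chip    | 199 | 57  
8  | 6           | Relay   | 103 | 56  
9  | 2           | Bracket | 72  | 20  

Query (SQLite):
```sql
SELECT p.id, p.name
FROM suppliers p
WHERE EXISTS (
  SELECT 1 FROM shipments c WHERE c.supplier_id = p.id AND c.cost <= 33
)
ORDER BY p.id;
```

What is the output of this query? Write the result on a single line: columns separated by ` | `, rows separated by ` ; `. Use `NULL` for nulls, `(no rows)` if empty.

1 | Eve ; 2 | Raj

For each suppliers row, check whether any shipments with matching supplier_id has cost <= 33.
Keep rows where that is true.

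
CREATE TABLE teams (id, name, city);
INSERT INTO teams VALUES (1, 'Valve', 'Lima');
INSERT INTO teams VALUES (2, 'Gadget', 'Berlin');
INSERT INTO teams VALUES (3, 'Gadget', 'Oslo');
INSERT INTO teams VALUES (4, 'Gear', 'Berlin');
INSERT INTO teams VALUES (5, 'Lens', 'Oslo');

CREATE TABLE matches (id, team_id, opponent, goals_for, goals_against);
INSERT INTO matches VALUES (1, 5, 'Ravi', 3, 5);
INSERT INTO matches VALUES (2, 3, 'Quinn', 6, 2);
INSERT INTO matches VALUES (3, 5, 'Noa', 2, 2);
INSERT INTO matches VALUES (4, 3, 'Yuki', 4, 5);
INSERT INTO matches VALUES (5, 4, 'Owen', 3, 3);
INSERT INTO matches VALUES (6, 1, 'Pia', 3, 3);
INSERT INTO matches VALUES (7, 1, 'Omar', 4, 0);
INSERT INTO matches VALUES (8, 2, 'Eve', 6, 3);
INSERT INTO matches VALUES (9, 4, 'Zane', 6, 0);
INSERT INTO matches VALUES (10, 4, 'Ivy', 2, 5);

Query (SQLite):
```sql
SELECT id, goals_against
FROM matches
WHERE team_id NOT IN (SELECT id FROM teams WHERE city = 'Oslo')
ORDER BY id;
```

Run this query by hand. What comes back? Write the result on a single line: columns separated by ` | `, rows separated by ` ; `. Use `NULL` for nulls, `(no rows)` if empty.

Inner query: teams.id where city = 'Oslo'.
Outer: keep matches rows whose team_id is not in that set.
Inner query → {3, 5}

5 | 3 ; 6 | 3 ; 7 | 0 ; 8 | 3 ; 9 | 0 ; 10 | 5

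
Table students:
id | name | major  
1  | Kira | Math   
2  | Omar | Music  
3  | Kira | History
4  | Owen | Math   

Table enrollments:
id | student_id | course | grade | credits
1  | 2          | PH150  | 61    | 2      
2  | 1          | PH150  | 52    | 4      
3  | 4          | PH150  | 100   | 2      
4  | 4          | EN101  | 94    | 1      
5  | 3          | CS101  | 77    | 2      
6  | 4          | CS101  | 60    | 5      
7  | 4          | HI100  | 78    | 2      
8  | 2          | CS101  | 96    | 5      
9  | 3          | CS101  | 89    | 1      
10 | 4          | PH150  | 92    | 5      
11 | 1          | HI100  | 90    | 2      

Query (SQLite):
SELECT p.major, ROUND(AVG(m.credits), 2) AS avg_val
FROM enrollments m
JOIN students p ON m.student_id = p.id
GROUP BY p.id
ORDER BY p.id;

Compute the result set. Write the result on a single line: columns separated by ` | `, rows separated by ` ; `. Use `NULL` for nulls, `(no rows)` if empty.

Math | 3 ; Music | 3.5 ; History | 1.5 ; Math | 3

Join each enrollments row to its students via student_id.
Group joined rows by students.id; compute ROUND(AVG(m.credits), 2) per group.
  1: ids {2, 11} → ROUND(AVG(m.credits), 2)=3
  2: ids {1, 8} → ROUND(AVG(m.credits), 2)=3.5
  3: ids {5, 9} → ROUND(AVG(m.credits), 2)=1.5
  4: ids {3, 4, 6, 7, 10} → ROUND(AVG(m.credits), 2)=3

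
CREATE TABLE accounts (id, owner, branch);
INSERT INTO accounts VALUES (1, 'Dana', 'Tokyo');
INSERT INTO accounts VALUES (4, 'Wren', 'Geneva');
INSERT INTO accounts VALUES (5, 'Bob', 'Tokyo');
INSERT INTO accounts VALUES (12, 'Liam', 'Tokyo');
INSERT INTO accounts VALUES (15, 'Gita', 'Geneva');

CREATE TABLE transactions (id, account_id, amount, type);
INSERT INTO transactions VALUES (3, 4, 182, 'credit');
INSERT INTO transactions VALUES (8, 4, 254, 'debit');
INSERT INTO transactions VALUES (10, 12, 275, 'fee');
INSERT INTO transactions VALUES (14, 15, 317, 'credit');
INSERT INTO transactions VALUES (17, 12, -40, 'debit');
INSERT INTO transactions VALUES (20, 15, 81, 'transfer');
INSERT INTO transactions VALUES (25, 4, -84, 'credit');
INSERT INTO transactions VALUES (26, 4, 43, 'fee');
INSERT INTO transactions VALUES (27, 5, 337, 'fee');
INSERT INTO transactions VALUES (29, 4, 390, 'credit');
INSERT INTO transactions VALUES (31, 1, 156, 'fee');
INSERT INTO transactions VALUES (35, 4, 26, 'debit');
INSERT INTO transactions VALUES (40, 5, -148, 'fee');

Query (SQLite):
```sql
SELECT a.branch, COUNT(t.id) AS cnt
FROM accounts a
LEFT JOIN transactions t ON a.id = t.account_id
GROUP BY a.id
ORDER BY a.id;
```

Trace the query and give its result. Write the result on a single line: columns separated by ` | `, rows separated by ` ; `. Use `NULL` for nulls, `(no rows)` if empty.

LEFT JOIN keeps every accounts row; unmatched ones get NULL for transactions columns.
Group by accounts.id and compute COUNT(t.id). COUNT(col) of an all-NULL group is 0.
  1: ids {31} → COUNT(t.id)=1
  4: ids {3, 8, 25, 26, 29, 35} → COUNT(t.id)=6
  5: ids {27, 40} → COUNT(t.id)=2
  12: ids {10, 17} → COUNT(t.id)=2
  15: ids {14, 20} → COUNT(t.id)=2

Tokyo | 1 ; Geneva | 6 ; Tokyo | 2 ; Tokyo | 2 ; Geneva | 2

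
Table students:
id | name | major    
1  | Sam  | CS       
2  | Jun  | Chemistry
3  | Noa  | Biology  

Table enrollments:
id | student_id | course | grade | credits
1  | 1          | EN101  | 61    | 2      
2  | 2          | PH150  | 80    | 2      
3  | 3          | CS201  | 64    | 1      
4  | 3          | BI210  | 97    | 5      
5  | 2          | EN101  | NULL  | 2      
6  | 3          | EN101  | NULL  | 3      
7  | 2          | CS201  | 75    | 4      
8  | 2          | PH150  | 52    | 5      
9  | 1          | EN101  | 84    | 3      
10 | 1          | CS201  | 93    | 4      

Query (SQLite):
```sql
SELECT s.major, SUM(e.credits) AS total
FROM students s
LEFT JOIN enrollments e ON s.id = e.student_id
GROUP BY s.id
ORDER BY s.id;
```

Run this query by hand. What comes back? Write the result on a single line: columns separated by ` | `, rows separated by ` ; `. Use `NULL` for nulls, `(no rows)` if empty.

CS | 9 ; Chemistry | 13 ; Biology | 9

LEFT JOIN keeps every students row; unmatched ones get NULL for enrollments columns.
Group by students.id and compute SUM(e.credits). SUM over an all-NULL group is NULL.
  1: ids {1, 9, 10} → SUM(e.credits)=9
  2: ids {2, 5, 7, 8} → SUM(e.credits)=13
  3: ids {3, 4, 6} → SUM(e.credits)=9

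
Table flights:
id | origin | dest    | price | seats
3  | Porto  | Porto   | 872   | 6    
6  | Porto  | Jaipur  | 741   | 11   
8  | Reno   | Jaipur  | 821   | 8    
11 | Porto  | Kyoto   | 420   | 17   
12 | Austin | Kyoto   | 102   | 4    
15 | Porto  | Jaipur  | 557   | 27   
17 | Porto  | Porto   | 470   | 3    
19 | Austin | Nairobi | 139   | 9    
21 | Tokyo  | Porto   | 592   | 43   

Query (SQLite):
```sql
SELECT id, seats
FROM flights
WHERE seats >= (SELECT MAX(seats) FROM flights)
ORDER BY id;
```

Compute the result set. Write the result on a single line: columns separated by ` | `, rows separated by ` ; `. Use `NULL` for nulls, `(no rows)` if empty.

Scalar subquery: MAX(seats) over all flights rows = 43.
Keep rows where seats >= that value.

21 | 43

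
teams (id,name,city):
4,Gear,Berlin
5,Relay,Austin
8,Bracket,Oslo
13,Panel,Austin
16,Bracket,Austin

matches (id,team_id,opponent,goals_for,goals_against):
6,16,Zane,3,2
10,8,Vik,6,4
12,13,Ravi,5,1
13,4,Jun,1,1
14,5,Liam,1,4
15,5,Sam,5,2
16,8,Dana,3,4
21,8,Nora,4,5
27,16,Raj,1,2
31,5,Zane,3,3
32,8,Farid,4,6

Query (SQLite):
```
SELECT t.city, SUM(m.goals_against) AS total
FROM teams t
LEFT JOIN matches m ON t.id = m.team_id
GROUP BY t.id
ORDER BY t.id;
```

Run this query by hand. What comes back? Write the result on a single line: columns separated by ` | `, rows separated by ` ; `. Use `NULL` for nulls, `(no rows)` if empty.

LEFT JOIN keeps every teams row; unmatched ones get NULL for matches columns.
Group by teams.id and compute SUM(m.goals_against). SUM over an all-NULL group is NULL.
  4: ids {13} → SUM(m.goals_against)=1
  5: ids {14, 15, 31} → SUM(m.goals_against)=9
  8: ids {10, 16, 21, 32} → SUM(m.goals_against)=19
  13: ids {12} → SUM(m.goals_against)=1
  16: ids {6, 27} → SUM(m.goals_against)=4

Berlin | 1 ; Austin | 9 ; Oslo | 19 ; Austin | 1 ; Austin | 4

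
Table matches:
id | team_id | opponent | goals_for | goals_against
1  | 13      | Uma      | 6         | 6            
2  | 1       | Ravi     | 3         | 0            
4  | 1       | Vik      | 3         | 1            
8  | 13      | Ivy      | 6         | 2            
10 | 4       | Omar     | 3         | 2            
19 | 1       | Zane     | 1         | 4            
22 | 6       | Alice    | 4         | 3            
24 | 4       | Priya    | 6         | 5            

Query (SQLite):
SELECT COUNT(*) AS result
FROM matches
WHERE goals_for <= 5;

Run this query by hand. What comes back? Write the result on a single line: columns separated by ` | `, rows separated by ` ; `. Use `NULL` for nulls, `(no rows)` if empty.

Rows where goals_for <= 5 → goals_for values: [3, 3, 3, 1, 4].
COUNT(*) counts rows → 5.

5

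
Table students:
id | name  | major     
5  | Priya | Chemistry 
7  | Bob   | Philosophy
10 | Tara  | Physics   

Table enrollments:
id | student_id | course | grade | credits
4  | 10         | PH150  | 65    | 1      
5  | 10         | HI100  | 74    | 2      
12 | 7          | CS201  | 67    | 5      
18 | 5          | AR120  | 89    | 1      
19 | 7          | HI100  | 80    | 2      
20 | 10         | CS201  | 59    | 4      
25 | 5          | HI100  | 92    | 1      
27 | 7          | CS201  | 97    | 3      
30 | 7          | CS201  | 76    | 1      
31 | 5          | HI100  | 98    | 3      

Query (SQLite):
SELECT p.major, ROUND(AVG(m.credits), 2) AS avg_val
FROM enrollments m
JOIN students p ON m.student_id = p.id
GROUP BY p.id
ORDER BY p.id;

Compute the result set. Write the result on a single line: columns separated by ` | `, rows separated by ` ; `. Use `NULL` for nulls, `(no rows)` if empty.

Chemistry | 1.67 ; Philosophy | 2.75 ; Physics | 2.33

Join each enrollments row to its students via student_id.
Group joined rows by students.id; compute ROUND(AVG(m.credits), 2) per group.
  5: ids {18, 25, 31} → ROUND(AVG(m.credits), 2)=1.67
  7: ids {12, 19, 27, 30} → ROUND(AVG(m.credits), 2)=2.75
  10: ids {4, 5, 20} → ROUND(AVG(m.credits), 2)=2.33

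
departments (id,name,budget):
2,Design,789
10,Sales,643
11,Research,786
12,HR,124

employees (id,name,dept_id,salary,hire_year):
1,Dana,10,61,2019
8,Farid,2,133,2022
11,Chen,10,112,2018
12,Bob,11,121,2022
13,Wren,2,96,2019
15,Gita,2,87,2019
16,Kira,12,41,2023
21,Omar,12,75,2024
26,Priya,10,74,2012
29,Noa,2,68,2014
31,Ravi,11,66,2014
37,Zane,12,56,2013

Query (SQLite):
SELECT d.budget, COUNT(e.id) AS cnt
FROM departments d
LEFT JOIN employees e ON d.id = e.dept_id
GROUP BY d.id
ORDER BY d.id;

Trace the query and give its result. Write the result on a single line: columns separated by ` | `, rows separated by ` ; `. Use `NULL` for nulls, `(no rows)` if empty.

789 | 4 ; 643 | 3 ; 786 | 2 ; 124 | 3

LEFT JOIN keeps every departments row; unmatched ones get NULL for employees columns.
Group by departments.id and compute COUNT(e.id). COUNT(col) of an all-NULL group is 0.
  2: ids {8, 13, 15, 29} → COUNT(e.id)=4
  10: ids {1, 11, 26} → COUNT(e.id)=3
  11: ids {12, 31} → COUNT(e.id)=2
  12: ids {16, 21, 37} → COUNT(e.id)=3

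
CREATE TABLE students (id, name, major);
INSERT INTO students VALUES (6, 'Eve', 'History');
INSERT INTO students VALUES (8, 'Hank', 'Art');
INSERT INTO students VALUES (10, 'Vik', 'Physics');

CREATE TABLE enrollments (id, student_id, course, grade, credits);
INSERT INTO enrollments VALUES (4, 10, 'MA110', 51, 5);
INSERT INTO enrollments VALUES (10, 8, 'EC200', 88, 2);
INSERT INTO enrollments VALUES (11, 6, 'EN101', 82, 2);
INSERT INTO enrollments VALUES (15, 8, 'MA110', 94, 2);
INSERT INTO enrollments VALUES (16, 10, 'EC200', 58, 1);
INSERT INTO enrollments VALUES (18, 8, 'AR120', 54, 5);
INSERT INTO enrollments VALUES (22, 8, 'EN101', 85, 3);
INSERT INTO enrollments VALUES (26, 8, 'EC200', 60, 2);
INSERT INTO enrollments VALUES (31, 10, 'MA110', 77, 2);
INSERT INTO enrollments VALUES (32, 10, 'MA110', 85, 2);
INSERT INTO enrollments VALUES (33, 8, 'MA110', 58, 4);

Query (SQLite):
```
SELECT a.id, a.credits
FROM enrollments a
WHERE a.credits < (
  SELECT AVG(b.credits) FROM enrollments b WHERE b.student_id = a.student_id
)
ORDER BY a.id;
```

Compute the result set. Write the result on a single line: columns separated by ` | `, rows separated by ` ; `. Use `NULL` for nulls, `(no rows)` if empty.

10 | 2 ; 15 | 2 ; 16 | 1 ; 26 | 2 ; 31 | 2 ; 32 | 2

For each enrollments row a, compute AVG(credits) over rows sharing a.student_id.
Keep row a if a.credits < that per-group AVG.
  student_id=6: AVG(credits) = 2.0
  student_id=8: AVG(credits) = 3.0
  student_id=10: AVG(credits) = 2.5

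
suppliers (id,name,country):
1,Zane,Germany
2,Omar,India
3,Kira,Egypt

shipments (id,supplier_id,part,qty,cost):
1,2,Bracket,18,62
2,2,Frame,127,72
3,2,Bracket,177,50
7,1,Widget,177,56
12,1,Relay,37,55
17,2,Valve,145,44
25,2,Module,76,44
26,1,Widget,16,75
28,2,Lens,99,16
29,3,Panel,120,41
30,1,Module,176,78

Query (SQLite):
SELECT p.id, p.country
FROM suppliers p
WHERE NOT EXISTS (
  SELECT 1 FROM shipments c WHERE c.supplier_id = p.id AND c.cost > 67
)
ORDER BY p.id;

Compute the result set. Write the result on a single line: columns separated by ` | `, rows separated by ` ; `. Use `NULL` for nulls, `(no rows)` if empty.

3 | Egypt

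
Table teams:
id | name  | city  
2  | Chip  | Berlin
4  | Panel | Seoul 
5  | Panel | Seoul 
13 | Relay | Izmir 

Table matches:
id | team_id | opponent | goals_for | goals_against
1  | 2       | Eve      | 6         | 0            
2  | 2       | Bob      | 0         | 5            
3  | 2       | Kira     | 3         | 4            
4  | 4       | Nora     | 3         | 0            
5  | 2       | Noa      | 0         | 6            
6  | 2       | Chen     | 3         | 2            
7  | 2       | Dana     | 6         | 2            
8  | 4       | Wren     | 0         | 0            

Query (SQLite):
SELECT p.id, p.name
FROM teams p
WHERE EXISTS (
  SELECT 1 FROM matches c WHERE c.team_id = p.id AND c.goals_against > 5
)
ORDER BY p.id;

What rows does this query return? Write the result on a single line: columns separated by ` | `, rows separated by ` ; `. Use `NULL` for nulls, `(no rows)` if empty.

For each teams row, check whether any matches with matching team_id has goals_against > 5.
Keep rows where that is true.

2 | Chip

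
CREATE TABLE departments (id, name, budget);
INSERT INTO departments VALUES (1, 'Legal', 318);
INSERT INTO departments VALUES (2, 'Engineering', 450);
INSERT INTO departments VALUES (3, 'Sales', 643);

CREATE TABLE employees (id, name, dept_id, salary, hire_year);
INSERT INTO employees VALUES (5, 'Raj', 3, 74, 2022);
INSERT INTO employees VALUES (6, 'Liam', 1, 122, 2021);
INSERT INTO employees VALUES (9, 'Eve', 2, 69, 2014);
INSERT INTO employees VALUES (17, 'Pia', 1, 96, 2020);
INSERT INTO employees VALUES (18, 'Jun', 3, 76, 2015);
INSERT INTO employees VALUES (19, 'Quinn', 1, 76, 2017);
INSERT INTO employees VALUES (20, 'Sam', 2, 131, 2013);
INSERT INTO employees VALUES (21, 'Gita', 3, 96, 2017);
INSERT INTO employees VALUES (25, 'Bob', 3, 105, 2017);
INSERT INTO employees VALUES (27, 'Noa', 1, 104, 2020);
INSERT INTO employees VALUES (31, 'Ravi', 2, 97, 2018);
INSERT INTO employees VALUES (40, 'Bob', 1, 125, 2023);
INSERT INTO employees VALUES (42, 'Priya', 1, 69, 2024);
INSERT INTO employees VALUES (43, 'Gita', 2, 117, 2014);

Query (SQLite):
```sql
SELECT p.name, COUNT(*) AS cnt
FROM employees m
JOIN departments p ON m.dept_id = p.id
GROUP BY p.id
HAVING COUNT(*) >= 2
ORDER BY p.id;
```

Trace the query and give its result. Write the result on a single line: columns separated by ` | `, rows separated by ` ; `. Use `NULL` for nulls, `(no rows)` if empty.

Legal | 6 ; Engineering | 4 ; Sales | 4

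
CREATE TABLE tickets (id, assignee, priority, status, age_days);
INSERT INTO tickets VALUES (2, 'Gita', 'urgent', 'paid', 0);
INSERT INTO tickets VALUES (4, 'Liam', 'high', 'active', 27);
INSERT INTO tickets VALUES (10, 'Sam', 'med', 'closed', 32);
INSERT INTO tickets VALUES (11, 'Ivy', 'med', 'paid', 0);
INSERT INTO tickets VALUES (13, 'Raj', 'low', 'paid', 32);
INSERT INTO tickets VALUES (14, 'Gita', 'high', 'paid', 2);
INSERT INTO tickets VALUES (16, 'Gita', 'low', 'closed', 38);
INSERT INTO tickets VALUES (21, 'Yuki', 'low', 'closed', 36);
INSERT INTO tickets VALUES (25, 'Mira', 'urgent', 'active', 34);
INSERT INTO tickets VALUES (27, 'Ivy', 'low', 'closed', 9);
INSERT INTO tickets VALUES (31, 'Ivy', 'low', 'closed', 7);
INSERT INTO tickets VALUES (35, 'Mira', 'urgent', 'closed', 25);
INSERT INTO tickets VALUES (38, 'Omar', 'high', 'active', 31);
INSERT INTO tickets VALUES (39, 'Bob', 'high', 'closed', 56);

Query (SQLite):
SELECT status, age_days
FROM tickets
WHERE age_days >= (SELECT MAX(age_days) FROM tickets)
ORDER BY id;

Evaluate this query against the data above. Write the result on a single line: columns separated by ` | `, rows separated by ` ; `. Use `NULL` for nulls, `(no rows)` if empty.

closed | 56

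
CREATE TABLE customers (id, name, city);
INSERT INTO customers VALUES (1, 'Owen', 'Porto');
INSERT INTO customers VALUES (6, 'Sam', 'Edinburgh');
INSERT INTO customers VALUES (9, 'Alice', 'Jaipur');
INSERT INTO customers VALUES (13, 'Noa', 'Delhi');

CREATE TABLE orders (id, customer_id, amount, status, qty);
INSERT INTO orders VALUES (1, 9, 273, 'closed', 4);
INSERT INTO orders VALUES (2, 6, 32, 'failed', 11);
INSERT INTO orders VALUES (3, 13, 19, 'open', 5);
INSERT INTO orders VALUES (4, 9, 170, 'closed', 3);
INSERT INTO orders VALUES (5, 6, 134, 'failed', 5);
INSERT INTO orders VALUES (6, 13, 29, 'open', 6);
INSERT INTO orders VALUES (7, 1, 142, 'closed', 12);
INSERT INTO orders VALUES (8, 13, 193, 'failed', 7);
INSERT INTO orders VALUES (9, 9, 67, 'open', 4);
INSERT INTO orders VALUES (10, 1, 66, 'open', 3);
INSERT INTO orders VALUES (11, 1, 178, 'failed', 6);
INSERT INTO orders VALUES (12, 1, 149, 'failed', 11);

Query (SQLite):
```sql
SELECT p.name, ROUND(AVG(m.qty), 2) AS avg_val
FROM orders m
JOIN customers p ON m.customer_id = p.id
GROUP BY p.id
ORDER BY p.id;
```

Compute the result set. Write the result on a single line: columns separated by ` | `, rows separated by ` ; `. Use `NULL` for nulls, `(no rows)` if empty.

Owen | 8 ; Sam | 8 ; Alice | 3.67 ; Noa | 6

Join each orders row to its customers via customer_id.
Group joined rows by customers.id; compute ROUND(AVG(m.qty), 2) per group.
  1: ids {7, 10, 11, 12} → ROUND(AVG(m.qty), 2)=8
  6: ids {2, 5} → ROUND(AVG(m.qty), 2)=8
  9: ids {1, 4, 9} → ROUND(AVG(m.qty), 2)=3.67
  13: ids {3, 6, 8} → ROUND(AVG(m.qty), 2)=6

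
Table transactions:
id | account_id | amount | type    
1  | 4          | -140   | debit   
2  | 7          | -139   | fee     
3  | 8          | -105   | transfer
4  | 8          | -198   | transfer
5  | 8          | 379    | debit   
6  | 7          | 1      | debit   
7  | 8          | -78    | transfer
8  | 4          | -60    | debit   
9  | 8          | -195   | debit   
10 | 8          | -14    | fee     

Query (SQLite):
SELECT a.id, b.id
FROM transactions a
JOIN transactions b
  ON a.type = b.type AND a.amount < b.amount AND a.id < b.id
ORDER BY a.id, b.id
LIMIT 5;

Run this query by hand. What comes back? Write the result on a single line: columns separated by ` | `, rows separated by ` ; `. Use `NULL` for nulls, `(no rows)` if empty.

1 | 5 ; 1 | 6 ; 1 | 8 ; 2 | 10 ; 3 | 7

Pairs (a,b) with same type, a.amount < b.amount, a.id < b.id.
type groups: debit:{1,5,6,8,9} fee:{2,10} transfer:{3,4,7}
Ordered by (a.id, b.id); first 5.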